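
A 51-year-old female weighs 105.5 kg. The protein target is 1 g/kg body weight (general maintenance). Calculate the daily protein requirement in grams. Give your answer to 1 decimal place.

Protein = 1 g/kg × 105.5 kg = 105.5 g/day.

105.5 g/day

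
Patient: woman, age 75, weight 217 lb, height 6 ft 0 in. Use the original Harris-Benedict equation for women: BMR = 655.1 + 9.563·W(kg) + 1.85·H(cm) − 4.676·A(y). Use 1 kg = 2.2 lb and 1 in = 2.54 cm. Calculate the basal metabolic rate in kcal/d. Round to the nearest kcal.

Convert to metric: weight = 217 ÷ 2.2 = 98.6364 kg; height = (6×12 + 0) × 2.54 = 72 × 2.54 = 182.88 cm.
Harris-Benedict: BMR = 655.1 + 9.563(98.6364) + 1.85(182.88) − 4.676(75) = 1585.9875 kcal/day.

1586 kcal/d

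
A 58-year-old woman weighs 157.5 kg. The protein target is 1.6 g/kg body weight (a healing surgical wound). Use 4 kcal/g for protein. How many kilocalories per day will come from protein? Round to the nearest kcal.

1008 kcal/day

Protein = 1.6 g/kg × 157.5 kg = 252 g/day.
Protein energy = 252 g × 4 kcal/g = 1008 kcal/day.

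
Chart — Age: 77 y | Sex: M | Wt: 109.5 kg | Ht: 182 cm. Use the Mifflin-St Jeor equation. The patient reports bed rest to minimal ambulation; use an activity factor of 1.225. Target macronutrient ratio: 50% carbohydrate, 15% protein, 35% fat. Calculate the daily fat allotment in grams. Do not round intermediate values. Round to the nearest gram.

Mifflin-St Jeor (male): BMR = 10(109.5) + 6.25(182) − 5(77) + 5 = 1095 + 1137.5 − 385 + 5 = 1852.5 kcal/day.
TEE = 1852.5 × 1.225 = 2269.3125 kcal/day.
Fat energy = 35% × 2269.3125 = 794.2594 kcal.
Fat = 794.2594 ÷ 9 kcal/g = 88.251 g.

88 g/day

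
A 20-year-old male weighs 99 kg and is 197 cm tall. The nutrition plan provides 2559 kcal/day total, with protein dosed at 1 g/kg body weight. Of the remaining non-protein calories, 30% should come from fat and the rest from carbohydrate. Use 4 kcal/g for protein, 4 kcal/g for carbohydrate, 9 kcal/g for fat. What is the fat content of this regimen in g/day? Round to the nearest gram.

Protein = 1 × 99 = 99 g → 99 × 4 = 396 kcal.
Non-protein calories = 2559 − 396 = 2163 kcal.
Fat: 30% × 2163 = 648.9 kcal; carbohydrate: 1514.1 kcal.
Fat: 648.9 kcal ÷ 9 kcal/g = 72.1 g.

72 g/day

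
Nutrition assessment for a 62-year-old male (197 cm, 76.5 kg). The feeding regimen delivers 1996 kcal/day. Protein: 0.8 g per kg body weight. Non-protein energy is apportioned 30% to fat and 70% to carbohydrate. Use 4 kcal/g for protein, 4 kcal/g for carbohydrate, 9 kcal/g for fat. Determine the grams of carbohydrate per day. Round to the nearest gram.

Protein = 0.8 × 76.5 = 61.2 g → 61.2 × 4 = 244.8 kcal.
Non-protein calories = 1996 − 244.8 = 1751.2 kcal.
Fat: 30% × 1751.2 = 525.36 kcal; carbohydrate: 1225.84 kcal.
Carbohydrate: 1225.84 kcal ÷ 4 kcal/g = 306.46 g.

306 g/day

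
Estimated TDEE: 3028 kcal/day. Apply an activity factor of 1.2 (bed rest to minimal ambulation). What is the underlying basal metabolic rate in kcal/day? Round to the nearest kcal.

2523 kcal/day

BMR = TEE ÷ activity factor = 3028 ÷ 1.2 = 2523.3333 kcal/day.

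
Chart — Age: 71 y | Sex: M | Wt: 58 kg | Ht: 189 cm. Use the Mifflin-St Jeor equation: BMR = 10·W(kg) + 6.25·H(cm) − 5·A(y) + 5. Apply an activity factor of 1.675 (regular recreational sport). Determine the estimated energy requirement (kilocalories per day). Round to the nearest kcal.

2364 kilocalories per day

Mifflin-St Jeor (male): BMR = 10(58) + 6.25(189) − 5(71) + 5 = 580 + 1181.25 − 355 + 5 = 1411.25 kcal/day.
TEE = BMR × activity factor = 1411.25 × 1.675 = 2363.8438 kcal/day.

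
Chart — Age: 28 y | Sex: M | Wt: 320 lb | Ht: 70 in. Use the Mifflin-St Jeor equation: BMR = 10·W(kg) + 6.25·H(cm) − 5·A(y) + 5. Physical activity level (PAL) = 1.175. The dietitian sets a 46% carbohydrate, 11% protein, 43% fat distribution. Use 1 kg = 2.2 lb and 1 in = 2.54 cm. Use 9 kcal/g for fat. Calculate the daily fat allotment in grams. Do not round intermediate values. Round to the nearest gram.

136 g/day

Convert to metric: weight = 320 ÷ 2.2 = 145.4545 kg; height = 70 × 2.54 = 177.8 cm.
Mifflin-St Jeor (male): BMR = 10(145.4545) + 6.25(177.8) − 5(28) + 5 = 1454.5455 + 1111.25 − 140 + 5 = 2430.7955 kcal/day.
TEE = 2430.7955 × 1.175 = 2856.1847 kcal/day.
Fat energy = 43% × 2856.1847 = 1228.1594 kcal.
Fat = 1228.1594 ÷ 9 kcal/g = 136.4622 g.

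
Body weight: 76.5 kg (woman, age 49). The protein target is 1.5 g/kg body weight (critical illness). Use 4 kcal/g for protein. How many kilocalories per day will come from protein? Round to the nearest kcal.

Protein = 1.5 g/kg × 76.5 kg = 114.75 g/day.
Protein energy = 114.75 g × 4 kcal/g = 459 kcal/day.

459 kcal/day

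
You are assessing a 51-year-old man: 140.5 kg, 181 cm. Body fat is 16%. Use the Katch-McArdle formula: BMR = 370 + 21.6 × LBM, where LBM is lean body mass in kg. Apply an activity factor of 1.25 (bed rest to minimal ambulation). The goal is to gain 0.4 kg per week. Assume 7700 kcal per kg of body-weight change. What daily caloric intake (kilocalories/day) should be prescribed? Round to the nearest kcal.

4089 kilocalories/day

LBM = 140.5 × (1 − 0.16) = 118.02 kg. Katch-McArdle: BMR = 370 + 21.6 × 118.02 = 2919.232 kcal/day.
TEE = 2919.232 × 1.25 = 3649.04 kcal/day.
Required daily surplus = 0.4 × 7700 ÷ 7 = 440 kcal/day.
Target intake = 3649.04 + 440 = 4089.04 kcal/day.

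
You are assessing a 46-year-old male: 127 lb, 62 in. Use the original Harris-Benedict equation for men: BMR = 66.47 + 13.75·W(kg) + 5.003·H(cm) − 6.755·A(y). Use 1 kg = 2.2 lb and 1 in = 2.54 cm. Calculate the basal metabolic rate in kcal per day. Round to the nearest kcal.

1337 kcal per day

Convert to metric: weight = 127 ÷ 2.2 = 57.7273 kg; height = 62 × 2.54 = 157.48 cm.
Harris-Benedict: BMR = 66.47 + 13.75(57.7273) + 5.003(157.48) − 6.755(46) = 1337.3624 kcal/day.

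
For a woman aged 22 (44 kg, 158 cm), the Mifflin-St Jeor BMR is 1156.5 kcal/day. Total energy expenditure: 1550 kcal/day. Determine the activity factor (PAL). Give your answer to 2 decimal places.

1.34

Activity factor = TEE ÷ BMR = 1550 ÷ 1156.5 = 1.34.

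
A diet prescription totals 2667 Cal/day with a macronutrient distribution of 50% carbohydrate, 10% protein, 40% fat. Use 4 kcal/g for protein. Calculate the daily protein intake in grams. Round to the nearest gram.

67 g/day

Protein energy = 10% × 2667 = 266.7 kcal.
At 4 kcal/g: 266.7 ÷ 4 = 66.675 g.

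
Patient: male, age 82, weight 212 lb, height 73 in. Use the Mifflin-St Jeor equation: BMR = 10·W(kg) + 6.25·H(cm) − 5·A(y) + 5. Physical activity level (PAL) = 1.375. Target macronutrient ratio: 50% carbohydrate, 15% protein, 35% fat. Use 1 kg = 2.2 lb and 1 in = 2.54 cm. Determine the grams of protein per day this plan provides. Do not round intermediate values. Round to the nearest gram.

89 g/day

Convert to metric: weight = 212 ÷ 2.2 = 96.3636 kg; height = 73 × 2.54 = 185.42 cm.
Mifflin-St Jeor (male): BMR = 10(96.3636) + 6.25(185.42) − 5(82) + 5 = 963.6364 + 1158.875 − 410 + 5 = 1717.5114 kcal/day.
TEE = 1717.5114 × 1.375 = 2361.5781 kcal/day.
Protein energy = 15% × 2361.5781 = 354.2367 kcal.
Protein = 354.2367 ÷ 4 kcal/g = 88.5592 g.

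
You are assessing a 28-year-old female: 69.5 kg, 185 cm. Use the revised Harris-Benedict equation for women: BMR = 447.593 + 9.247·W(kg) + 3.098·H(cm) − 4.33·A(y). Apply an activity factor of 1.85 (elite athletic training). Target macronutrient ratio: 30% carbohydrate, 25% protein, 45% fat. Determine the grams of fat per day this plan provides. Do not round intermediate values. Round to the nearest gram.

Harris-Benedict: BMR = 447.593 + 9.247(69.5) + 3.098(185) − 4.33(28) = 1542.1495 kcal/day.
TEE = 1542.1495 × 1.85 = 2852.9766 kcal/day.
Fat energy = 45% × 2852.9766 = 1283.8395 kcal.
Fat = 1283.8395 ÷ 9 kcal/g = 142.6488 g.

143 g/day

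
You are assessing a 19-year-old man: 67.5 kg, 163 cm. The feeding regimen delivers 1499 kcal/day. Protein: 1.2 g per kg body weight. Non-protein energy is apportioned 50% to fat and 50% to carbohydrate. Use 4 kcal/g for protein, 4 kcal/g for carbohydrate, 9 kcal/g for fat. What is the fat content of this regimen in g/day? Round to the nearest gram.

65 g/day

Protein = 1.2 × 67.5 = 81 g → 81 × 4 = 324 kcal.
Non-protein calories = 1499 − 324 = 1175 kcal.
Fat: 50% × 1175 = 587.5 kcal; carbohydrate: 587.5 kcal.
Fat: 587.5 kcal ÷ 9 kcal/g = 65.2778 g.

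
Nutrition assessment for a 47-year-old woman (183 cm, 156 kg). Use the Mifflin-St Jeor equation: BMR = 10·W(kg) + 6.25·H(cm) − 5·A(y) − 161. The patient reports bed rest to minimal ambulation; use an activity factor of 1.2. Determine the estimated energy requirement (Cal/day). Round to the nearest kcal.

2769 Cal/day

Mifflin-St Jeor (female): BMR = 10(156) + 6.25(183) − 5(47) − 161 = 1560 + 1143.75 − 235 − 161 = 2307.75 kcal/day.
TEE = BMR × activity factor = 2307.75 × 1.2 = 2769.3 kcal/day.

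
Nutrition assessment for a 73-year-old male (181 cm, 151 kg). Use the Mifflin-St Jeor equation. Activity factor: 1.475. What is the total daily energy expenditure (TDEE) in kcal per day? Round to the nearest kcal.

3365 kcal per day

Mifflin-St Jeor (male): BMR = 10(151) + 6.25(181) − 5(73) + 5 = 1510 + 1131.25 − 365 + 5 = 2281.25 kcal/day.
TEE = BMR × activity factor = 2281.25 × 1.475 = 3364.8438 kcal/day.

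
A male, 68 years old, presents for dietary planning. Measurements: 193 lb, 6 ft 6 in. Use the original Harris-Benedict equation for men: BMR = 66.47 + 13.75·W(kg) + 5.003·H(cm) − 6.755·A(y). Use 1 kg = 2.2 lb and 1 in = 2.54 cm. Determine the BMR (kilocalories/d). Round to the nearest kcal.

Convert to metric: weight = 193 ÷ 2.2 = 87.7273 kg; height = (6×12 + 6) × 2.54 = 78 × 2.54 = 198.12 cm.
Harris-Benedict: BMR = 66.47 + 13.75(87.7273) + 5.003(198.12) − 6.755(68) = 1804.5744 kcal/day.

1805 kilocalories/d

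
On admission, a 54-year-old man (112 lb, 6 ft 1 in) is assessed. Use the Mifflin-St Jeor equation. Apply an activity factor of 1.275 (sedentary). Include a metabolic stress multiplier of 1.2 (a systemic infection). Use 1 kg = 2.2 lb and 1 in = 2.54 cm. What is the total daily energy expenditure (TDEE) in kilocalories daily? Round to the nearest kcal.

Convert to metric: weight = 112 ÷ 2.2 = 50.9091 kg; height = (6×12 + 1) × 2.54 = 73 × 2.54 = 185.42 cm.
Mifflin-St Jeor (male): BMR = 10(50.9091) + 6.25(185.42) − 5(54) + 5 = 509.0909 + 1158.875 − 270 + 5 = 1402.9659 kcal/day.
TEE = BMR × activity factor = 1402.9659 × 1.275 = 1788.7815 kcal/day.
Apply stress factor: 1788.7815 × 1.2 = 2146.5378 kcal/day.

2147 kilocalories daily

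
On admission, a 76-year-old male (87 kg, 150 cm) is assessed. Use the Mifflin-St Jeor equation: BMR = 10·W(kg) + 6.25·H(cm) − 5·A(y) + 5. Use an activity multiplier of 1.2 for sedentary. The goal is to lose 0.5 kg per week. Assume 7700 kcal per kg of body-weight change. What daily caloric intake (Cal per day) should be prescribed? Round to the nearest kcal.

Mifflin-St Jeor (male): BMR = 10(87) + 6.25(150) − 5(76) + 5 = 870 + 937.5 − 380 + 5 = 1432.5 kcal/day.
TEE = 1432.5 × 1.2 = 1719 kcal/day.
Required daily deficit = 0.5 × 7700 ÷ 7 = 550 kcal/day.
Target intake = 1719 − 550 = 1169 kcal/day.

1169 Cal per day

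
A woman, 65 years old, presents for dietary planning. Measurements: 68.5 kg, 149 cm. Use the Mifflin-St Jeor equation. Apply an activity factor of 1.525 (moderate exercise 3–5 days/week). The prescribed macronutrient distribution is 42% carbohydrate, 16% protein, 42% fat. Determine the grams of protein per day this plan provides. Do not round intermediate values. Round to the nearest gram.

69 g/day

Mifflin-St Jeor (female): BMR = 10(68.5) + 6.25(149) − 5(65) − 161 = 685 + 931.25 − 325 − 161 = 1130.25 kcal/day.
TEE = 1130.25 × 1.525 = 1723.6313 kcal/day.
Protein energy = 16% × 1723.6313 = 275.781 kcal.
Protein = 275.781 ÷ 4 kcal/g = 68.9453 g.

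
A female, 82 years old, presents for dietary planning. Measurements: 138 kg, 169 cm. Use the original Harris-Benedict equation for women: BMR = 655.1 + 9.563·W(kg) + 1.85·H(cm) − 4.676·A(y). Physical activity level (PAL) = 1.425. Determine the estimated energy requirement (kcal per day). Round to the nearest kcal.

Harris-Benedict: BMR = 655.1 + 9.563(138) + 1.85(169) − 4.676(82) = 1904.012 kcal/day.
TEE = BMR × activity factor = 1904.012 × 1.425 = 2713.2171 kcal/day.

2713 kcal per day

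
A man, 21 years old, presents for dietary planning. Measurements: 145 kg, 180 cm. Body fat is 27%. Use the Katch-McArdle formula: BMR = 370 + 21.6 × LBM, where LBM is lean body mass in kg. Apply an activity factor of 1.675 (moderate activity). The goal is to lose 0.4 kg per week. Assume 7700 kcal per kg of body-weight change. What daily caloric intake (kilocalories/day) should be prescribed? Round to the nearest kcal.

LBM = 145 × (1 − 0.27) = 105.85 kg. Katch-McArdle: BMR = 370 + 21.6 × 105.85 = 2656.36 kcal/day.
TEE = 2656.36 × 1.675 = 4449.403 kcal/day.
Required daily deficit = 0.4 × 7700 ÷ 7 = 440 kcal/day.
Target intake = 4449.403 − 440 = 4009.403 kcal/day.

4009 kilocalories/day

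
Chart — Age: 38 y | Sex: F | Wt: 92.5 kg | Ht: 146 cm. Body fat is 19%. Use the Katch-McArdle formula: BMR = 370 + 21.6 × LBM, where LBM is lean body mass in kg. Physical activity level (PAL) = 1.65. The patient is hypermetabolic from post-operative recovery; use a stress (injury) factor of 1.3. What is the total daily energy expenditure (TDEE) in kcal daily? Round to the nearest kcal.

4265 kcal daily

LBM = 92.5 × (1 − 0.19) = 74.925 kg. Katch-McArdle: BMR = 370 + 21.6 × 74.925 = 1988.38 kcal/day.
TEE = BMR × activity factor = 1988.38 × 1.65 = 3280.827 kcal/day.
Apply stress factor: 3280.827 × 1.3 = 4265.0751 kcal/day.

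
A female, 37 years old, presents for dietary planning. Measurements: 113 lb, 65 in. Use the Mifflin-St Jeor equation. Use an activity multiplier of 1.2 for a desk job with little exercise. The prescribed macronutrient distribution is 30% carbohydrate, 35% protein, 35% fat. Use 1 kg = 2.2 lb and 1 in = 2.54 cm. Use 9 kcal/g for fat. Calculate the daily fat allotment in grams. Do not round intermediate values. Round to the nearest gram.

Convert to metric: weight = 113 ÷ 2.2 = 51.3636 kg; height = 65 × 2.54 = 165.1 cm.
Mifflin-St Jeor (female): BMR = 10(51.3636) + 6.25(165.1) − 5(37) − 161 = 513.6364 + 1031.875 − 185 − 161 = 1199.5114 kcal/day.
TEE = 1199.5114 × 1.2 = 1439.4136 kcal/day.
Fat energy = 35% × 1439.4136 = 503.7948 kcal.
Fat = 503.7948 ÷ 9 kcal/g = 55.9772 g.

56 g/day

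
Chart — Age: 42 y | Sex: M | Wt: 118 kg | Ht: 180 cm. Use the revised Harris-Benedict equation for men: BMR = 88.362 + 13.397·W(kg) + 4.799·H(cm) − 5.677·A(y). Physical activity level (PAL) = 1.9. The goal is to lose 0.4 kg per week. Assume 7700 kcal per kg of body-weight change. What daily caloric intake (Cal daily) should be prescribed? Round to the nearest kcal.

Harris-Benedict: BMR = 88.362 + 13.397(118) + 4.799(180) − 5.677(42) = 2294.594 kcal/day.
TEE = 2294.594 × 1.9 = 4359.7286 kcal/day.
Required daily deficit = 0.4 × 7700 ÷ 7 = 440 kcal/day.
Target intake = 4359.7286 − 440 = 3919.7286 kcal/day.

3920 Cal daily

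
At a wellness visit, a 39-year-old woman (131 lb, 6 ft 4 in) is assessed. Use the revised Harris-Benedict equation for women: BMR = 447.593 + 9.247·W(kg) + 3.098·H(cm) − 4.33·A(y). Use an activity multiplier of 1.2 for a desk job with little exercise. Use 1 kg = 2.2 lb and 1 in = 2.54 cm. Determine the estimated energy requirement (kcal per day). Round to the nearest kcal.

1713 kcal per day

Convert to metric: weight = 131 ÷ 2.2 = 59.5455 kg; height = (6×12 + 4) × 2.54 = 76 × 2.54 = 193.04 cm.
Harris-Benedict: BMR = 447.593 + 9.247(59.5455) + 3.098(193.04) − 4.33(39) = 1427.3777 kcal/day.
TEE = BMR × activity factor = 1427.3777 × 1.2 = 1712.8533 kcal/day.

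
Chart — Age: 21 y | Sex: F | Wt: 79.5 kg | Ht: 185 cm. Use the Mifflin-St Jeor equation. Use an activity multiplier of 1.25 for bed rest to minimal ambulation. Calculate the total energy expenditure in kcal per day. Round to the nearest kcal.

Mifflin-St Jeor (female): BMR = 10(79.5) + 6.25(185) − 5(21) − 161 = 795 + 1156.25 − 105 − 161 = 1685.25 kcal/day.
TEE = BMR × activity factor = 1685.25 × 1.25 = 2106.5625 kcal/day.

2107 kcal per day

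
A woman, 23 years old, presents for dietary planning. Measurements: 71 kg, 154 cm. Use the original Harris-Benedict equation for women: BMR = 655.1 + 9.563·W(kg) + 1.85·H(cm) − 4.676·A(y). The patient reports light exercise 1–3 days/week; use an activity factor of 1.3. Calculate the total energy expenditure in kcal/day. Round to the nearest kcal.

Harris-Benedict: BMR = 655.1 + 9.563(71) + 1.85(154) − 4.676(23) = 1511.425 kcal/day.
TEE = BMR × activity factor = 1511.425 × 1.3 = 1964.8525 kcal/day.

1965 kcal/day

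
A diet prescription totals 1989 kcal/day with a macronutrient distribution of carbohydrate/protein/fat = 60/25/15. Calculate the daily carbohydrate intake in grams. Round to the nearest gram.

298 g/day

Carbohydrate energy = 60% × 1989 = 1193.4 kcal.
At 4 kcal/g: 1193.4 ÷ 4 = 298.35 g.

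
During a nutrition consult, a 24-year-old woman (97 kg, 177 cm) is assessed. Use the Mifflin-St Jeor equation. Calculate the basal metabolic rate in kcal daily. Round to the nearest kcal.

Mifflin-St Jeor (female): BMR = 10(97) + 6.25(177) − 5(24) − 161 = 970 + 1106.25 − 120 − 161 = 1795.25 kcal/day.

1795 kcal daily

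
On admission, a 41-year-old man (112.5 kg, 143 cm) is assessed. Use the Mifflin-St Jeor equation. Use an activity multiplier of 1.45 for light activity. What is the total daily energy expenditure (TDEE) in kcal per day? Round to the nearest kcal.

Mifflin-St Jeor (male): BMR = 10(112.5) + 6.25(143) − 5(41) + 5 = 1125 + 893.75 − 205 + 5 = 1818.75 kcal/day.
TEE = BMR × activity factor = 1818.75 × 1.45 = 2637.1875 kcal/day.

2637 kcal per day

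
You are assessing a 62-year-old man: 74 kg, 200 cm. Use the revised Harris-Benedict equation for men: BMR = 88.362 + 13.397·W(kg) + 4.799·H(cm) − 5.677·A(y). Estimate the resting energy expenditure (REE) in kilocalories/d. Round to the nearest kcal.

1688 kilocalories/d

Harris-Benedict: BMR = 88.362 + 13.397(74) + 4.799(200) − 5.677(62) = 1687.566 kcal/day.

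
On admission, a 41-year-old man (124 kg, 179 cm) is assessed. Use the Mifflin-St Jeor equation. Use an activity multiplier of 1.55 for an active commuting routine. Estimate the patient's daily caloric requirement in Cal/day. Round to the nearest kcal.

Mifflin-St Jeor (male): BMR = 10(124) + 6.25(179) − 5(41) + 5 = 1240 + 1118.75 − 205 + 5 = 2158.75 kcal/day.
TEE = BMR × activity factor = 2158.75 × 1.55 = 3346.0625 kcal/day.

3346 Cal/day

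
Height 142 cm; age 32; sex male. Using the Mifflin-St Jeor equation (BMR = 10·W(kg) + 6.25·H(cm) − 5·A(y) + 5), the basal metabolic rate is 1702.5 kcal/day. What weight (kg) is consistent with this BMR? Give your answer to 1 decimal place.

1702.5 = 10·W + 6.25(142) − 5(32) + 5
10·W = 1702.5 − 732.5 = 970, so W = 97 kg.

97.0 kg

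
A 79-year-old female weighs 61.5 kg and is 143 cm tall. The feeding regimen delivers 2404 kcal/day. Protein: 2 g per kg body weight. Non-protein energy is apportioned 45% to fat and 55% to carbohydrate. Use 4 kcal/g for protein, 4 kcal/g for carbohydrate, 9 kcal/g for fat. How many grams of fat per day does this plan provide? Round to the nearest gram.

Protein = 2 × 61.5 = 123 g → 123 × 4 = 492 kcal.
Non-protein calories = 2404 − 492 = 1912 kcal.
Fat: 45% × 1912 = 860.4 kcal; carbohydrate: 1051.6 kcal.
Fat: 860.4 kcal ÷ 9 kcal/g = 95.6 g.

96 g/day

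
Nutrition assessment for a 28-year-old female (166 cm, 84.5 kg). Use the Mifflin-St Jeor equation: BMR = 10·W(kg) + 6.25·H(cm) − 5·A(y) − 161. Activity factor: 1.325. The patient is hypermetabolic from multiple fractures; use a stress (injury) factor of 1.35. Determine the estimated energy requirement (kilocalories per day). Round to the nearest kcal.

Mifflin-St Jeor (female): BMR = 10(84.5) + 6.25(166) − 5(28) − 161 = 845 + 1037.5 − 140 − 161 = 1581.5 kcal/day.
TEE = BMR × activity factor = 1581.5 × 1.325 = 2095.4875 kcal/day.
Apply stress factor: 2095.4875 × 1.35 = 2828.9081 kcal/day.

2829 kilocalories per day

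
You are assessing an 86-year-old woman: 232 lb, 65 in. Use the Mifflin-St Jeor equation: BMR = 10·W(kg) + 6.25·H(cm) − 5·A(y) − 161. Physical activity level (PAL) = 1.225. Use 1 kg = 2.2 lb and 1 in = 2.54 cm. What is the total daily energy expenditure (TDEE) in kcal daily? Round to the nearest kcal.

Convert to metric: weight = 232 ÷ 2.2 = 105.4545 kg; height = 65 × 2.54 = 165.1 cm.
Mifflin-St Jeor (female): BMR = 10(105.4545) + 6.25(165.1) − 5(86) − 161 = 1054.5455 + 1031.875 − 430 − 161 = 1495.4205 kcal/day.
TEE = BMR × activity factor = 1495.4205 × 1.225 = 1831.8901 kcal/day.

1832 kcal daily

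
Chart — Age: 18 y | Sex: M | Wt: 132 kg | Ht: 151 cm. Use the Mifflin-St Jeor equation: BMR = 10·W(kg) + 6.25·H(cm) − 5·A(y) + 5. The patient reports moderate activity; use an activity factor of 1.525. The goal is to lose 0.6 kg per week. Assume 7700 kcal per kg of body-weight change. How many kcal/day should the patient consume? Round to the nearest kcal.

2663 kcal/day

Mifflin-St Jeor (male): BMR = 10(132) + 6.25(151) − 5(18) + 5 = 1320 + 943.75 − 90 + 5 = 2178.75 kcal/day.
TEE = 2178.75 × 1.525 = 3322.5938 kcal/day.
Required daily deficit = 0.6 × 7700 ÷ 7 = 660 kcal/day.
Target intake = 3322.5938 − 660 = 2662.5938 kcal/day.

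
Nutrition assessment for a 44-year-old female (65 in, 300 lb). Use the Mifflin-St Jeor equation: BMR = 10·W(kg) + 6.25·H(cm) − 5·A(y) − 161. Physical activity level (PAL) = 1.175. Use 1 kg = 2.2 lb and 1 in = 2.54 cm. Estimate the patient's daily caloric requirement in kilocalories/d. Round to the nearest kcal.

2367 kilocalories/d

Convert to metric: weight = 300 ÷ 2.2 = 136.3636 kg; height = 65 × 2.54 = 165.1 cm.
Mifflin-St Jeor (female): BMR = 10(136.3636) + 6.25(165.1) − 5(44) − 161 = 1363.6364 + 1031.875 − 220 − 161 = 2014.5114 kcal/day.
TEE = BMR × activity factor = 2014.5114 × 1.175 = 2367.0509 kcal/day.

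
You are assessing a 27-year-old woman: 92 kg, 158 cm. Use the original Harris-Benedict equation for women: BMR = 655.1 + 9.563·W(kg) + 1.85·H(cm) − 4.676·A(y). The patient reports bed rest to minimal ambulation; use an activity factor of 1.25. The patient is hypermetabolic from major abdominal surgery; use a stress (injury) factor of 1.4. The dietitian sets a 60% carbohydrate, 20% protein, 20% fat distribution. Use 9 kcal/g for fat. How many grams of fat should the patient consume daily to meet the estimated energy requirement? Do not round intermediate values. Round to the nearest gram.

66 g/day

Harris-Benedict: BMR = 655.1 + 9.563(92) + 1.85(158) − 4.676(27) = 1700.944 kcal/day.
TEE = 1700.944 × 1.25 = 2126.18 kcal/day.
With stress factor 1.4: 2126.18 × 1.4 = 2976.652 kcal/day.
Fat energy = 20% × 2976.652 = 595.3304 kcal.
Fat = 595.3304 ÷ 9 kcal/g = 66.1478 g.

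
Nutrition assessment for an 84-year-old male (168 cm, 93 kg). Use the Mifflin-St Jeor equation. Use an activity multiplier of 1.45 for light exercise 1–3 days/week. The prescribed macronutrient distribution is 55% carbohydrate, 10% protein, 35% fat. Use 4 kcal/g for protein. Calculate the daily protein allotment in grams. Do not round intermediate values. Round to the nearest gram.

Mifflin-St Jeor (male): BMR = 10(93) + 6.25(168) − 5(84) + 5 = 930 + 1050 − 420 + 5 = 1565 kcal/day.
TEE = 1565 × 1.45 = 2269.25 kcal/day.
Protein energy = 10% × 2269.25 = 226.925 kcal.
Protein = 226.925 ÷ 4 kcal/g = 56.7313 g.

57 g/day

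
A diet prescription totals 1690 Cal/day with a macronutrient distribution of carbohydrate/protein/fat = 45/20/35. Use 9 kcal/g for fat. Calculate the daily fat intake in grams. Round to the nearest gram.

Fat energy = 35% × 1690 = 591.5 kcal.
At 9 kcal/g: 591.5 ÷ 9 = 65.7222 g.

66 g/day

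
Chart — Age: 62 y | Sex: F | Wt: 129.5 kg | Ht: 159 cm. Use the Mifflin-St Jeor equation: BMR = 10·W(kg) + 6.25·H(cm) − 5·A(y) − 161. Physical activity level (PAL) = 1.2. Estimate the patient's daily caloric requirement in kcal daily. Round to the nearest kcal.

Mifflin-St Jeor (female): BMR = 10(129.5) + 6.25(159) − 5(62) − 161 = 1295 + 993.75 − 310 − 161 = 1817.75 kcal/day.
TEE = BMR × activity factor = 1817.75 × 1.2 = 2181.3 kcal/day.

2181 kcal daily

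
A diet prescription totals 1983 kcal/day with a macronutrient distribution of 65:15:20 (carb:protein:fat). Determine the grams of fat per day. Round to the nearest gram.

Fat energy = 20% × 1983 = 396.6 kcal.
At 9 kcal/g: 396.6 ÷ 9 = 44.0667 g.

44 g/day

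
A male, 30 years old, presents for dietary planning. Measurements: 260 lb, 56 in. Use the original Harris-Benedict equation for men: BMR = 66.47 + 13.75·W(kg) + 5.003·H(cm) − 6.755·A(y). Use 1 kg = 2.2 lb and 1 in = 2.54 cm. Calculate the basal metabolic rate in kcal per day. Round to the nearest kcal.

2200 kcal per day

Convert to metric: weight = 260 ÷ 2.2 = 118.1818 kg; height = 56 × 2.54 = 142.24 cm.
Harris-Benedict: BMR = 66.47 + 13.75(118.1818) + 5.003(142.24) − 6.755(30) = 2200.4467 kcal/day.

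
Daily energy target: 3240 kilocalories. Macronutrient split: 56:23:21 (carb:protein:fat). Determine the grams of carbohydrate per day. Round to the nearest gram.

Carbohydrate energy = 56% × 3240 = 1814.4 kcal.
At 4 kcal/g: 1814.4 ÷ 4 = 453.6 g.

454 g/day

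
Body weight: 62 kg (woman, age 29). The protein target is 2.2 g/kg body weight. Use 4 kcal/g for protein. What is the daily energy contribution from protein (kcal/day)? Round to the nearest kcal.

Protein = 2.2 g/kg × 62 kg = 136.4 g/day.
Protein energy = 136.4 g × 4 kcal/g = 545.6 kcal/day.

546 kcal/day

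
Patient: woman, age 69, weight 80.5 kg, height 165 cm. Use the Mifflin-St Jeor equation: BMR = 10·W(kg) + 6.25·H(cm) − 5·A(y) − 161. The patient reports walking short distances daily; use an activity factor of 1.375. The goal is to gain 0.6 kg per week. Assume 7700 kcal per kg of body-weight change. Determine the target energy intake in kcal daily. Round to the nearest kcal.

2489 kcal daily

Mifflin-St Jeor (female): BMR = 10(80.5) + 6.25(165) − 5(69) − 161 = 805 + 1031.25 − 345 − 161 = 1330.25 kcal/day.
TEE = 1330.25 × 1.375 = 1829.0938 kcal/day.
Required daily surplus = 0.6 × 7700 ÷ 7 = 660 kcal/day.
Target intake = 1829.0938 + 660 = 2489.0938 kcal/day.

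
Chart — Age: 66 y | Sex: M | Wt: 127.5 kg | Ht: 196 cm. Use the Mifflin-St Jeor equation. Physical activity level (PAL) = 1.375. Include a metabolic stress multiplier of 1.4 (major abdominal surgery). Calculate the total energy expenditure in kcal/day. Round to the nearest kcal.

4187 kcal/day

Mifflin-St Jeor (male): BMR = 10(127.5) + 6.25(196) − 5(66) + 5 = 1275 + 1225 − 330 + 5 = 2175 kcal/day.
TEE = BMR × activity factor = 2175 × 1.375 = 2990.625 kcal/day.
Apply stress factor: 2990.625 × 1.4 = 4186.875 kcal/day.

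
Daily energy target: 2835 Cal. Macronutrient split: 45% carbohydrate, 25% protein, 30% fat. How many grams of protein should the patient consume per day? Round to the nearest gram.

Protein energy = 25% × 2835 = 708.75 kcal.
At 4 kcal/g: 708.75 ÷ 4 = 177.1875 g.

177 g/day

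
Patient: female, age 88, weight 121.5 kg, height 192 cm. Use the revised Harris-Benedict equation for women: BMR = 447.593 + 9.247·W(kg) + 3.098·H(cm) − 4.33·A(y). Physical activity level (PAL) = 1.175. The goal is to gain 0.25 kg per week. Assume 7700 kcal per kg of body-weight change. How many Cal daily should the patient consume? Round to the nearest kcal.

Harris-Benedict: BMR = 447.593 + 9.247(121.5) + 3.098(192) − 4.33(88) = 1784.8795 kcal/day.
TEE = 1784.8795 × 1.175 = 2097.2334 kcal/day.
Required daily surplus = 0.25 × 7700 ÷ 7 = 275 kcal/day.
Target intake = 2097.2334 + 275 = 2372.2334 kcal/day.

2372 Cal daily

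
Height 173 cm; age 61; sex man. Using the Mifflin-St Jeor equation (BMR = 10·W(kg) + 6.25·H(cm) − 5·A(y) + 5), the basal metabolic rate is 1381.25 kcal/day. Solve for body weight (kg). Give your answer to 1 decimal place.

1381.25 = 10·W + 6.25(173) − 5(61) + 5
10·W = 1381.25 − 781.25 = 600, so W = 60 kg.

60.0 kg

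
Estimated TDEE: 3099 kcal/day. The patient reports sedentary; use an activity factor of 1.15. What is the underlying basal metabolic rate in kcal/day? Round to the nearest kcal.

2695 kcal/day

BMR = TEE ÷ activity factor = 3099 ÷ 1.15 = 2694.7826 kcal/day.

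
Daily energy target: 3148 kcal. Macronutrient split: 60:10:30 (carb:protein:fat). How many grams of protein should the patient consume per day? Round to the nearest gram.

79 g/day

Protein energy = 10% × 3148 = 314.8 kcal.
At 4 kcal/g: 314.8 ÷ 4 = 78.7 g.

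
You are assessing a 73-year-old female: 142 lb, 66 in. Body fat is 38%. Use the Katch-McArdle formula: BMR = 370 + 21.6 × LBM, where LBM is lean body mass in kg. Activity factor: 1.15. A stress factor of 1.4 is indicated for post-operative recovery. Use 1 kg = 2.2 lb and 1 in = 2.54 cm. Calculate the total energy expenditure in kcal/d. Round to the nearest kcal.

1987 kcal/d

Convert to metric: weight = 142 ÷ 2.2 = 64.5455 kg; height = 66 × 2.54 = 167.64 cm.
LBM = 64.5455 × (1 − 0.38) = 40.0182 kg. Katch-McArdle: BMR = 370 + 21.6 × 40.0182 = 1234.3927 kcal/day.
TEE = BMR × activity factor = 1234.3927 × 1.15 = 1419.5516 kcal/day.
Apply stress factor: 1419.5516 × 1.4 = 1987.3723 kcal/day.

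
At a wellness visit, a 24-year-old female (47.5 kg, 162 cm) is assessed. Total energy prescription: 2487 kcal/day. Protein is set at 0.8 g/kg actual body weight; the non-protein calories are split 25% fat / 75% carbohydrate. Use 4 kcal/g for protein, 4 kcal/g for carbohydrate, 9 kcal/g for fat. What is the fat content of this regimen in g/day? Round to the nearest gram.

65 g/day

Protein = 0.8 × 47.5 = 38 g → 38 × 4 = 152 kcal.
Non-protein calories = 2487 − 152 = 2335 kcal.
Fat: 25% × 2335 = 583.75 kcal; carbohydrate: 1751.25 kcal.
Fat: 583.75 kcal ÷ 9 kcal/g = 64.8611 g.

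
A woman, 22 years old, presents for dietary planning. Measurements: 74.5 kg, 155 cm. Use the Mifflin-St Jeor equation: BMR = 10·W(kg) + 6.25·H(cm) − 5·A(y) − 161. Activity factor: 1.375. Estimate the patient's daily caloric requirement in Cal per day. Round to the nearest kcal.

1984 Cal per day

Mifflin-St Jeor (female): BMR = 10(74.5) + 6.25(155) − 5(22) − 161 = 745 + 968.75 − 110 − 161 = 1442.75 kcal/day.
TEE = BMR × activity factor = 1442.75 × 1.375 = 1983.7813 kcal/day.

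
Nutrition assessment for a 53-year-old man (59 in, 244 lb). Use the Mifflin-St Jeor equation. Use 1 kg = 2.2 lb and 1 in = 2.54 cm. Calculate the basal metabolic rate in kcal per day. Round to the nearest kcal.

Convert to metric: weight = 244 ÷ 2.2 = 110.9091 kg; height = 59 × 2.54 = 149.86 cm.
Mifflin-St Jeor (male): BMR = 10(110.9091) + 6.25(149.86) − 5(53) + 5 = 1109.0909 + 936.625 − 265 + 5 = 1785.7159 kcal/day.

1786 kcal per day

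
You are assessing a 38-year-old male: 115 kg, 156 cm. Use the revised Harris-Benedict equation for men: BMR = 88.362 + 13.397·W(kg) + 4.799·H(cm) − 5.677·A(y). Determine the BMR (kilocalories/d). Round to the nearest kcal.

Harris-Benedict: BMR = 88.362 + 13.397(115) + 4.799(156) − 5.677(38) = 2161.935 kcal/day.

2162 kilocalories/d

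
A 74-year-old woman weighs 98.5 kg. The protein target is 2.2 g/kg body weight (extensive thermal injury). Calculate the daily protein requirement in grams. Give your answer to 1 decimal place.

Protein = 2.2 g/kg × 98.5 kg = 216.7 g/day.

216.7 g/day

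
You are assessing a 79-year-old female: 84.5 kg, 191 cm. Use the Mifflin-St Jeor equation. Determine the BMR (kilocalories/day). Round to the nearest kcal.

Mifflin-St Jeor (female): BMR = 10(84.5) + 6.25(191) − 5(79) − 161 = 845 + 1193.75 − 395 − 161 = 1482.75 kcal/day.

1483 kilocalories/day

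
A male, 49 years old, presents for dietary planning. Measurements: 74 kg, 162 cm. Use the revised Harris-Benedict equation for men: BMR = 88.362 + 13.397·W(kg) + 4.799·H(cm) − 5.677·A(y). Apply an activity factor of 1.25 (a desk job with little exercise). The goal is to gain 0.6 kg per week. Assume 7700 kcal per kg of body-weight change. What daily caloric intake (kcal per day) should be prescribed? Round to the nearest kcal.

Harris-Benedict: BMR = 88.362 + 13.397(74) + 4.799(162) − 5.677(49) = 1579.005 kcal/day.
TEE = 1579.005 × 1.25 = 1973.7563 kcal/day.
Required daily surplus = 0.6 × 7700 ÷ 7 = 660 kcal/day.
Target intake = 1973.7563 + 660 = 2633.7563 kcal/day.

2634 kcal per day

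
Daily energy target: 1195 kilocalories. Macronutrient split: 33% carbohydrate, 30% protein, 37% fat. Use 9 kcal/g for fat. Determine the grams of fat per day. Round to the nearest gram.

Fat energy = 37% × 1195 = 442.15 kcal.
At 9 kcal/g: 442.15 ÷ 9 = 49.1278 g.

49 g/day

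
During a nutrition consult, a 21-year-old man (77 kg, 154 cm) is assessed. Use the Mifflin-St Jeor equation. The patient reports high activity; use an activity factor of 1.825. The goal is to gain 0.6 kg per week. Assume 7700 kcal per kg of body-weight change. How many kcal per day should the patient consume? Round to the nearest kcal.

Mifflin-St Jeor (male): BMR = 10(77) + 6.25(154) − 5(21) + 5 = 770 + 962.5 − 105 + 5 = 1632.5 kcal/day.
TEE = 1632.5 × 1.825 = 2979.3125 kcal/day.
Required daily surplus = 0.6 × 7700 ÷ 7 = 660 kcal/day.
Target intake = 2979.3125 + 660 = 3639.3125 kcal/day.

3639 kcal per day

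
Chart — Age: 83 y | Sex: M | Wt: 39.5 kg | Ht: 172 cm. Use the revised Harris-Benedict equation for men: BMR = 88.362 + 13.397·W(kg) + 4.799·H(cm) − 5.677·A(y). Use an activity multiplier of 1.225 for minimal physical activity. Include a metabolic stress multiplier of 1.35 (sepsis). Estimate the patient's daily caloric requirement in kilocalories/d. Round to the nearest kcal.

1607 kilocalories/d

Harris-Benedict: BMR = 88.362 + 13.397(39.5) + 4.799(172) − 5.677(83) = 971.7805 kcal/day.
TEE = BMR × activity factor = 971.7805 × 1.225 = 1190.4311 kcal/day.
Apply stress factor: 1190.4311 × 1.35 = 1607.082 kcal/day.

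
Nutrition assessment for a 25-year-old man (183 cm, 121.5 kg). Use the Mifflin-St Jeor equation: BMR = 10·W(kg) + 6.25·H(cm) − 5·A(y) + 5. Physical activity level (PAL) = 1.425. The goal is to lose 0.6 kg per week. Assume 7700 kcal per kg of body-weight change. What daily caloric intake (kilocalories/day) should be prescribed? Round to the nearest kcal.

Mifflin-St Jeor (male): BMR = 10(121.5) + 6.25(183) − 5(25) + 5 = 1215 + 1143.75 − 125 + 5 = 2238.75 kcal/day.
TEE = 2238.75 × 1.425 = 3190.2188 kcal/day.
Required daily deficit = 0.6 × 7700 ÷ 7 = 660 kcal/day.
Target intake = 3190.2188 − 660 = 2530.2188 kcal/day.

2530 kilocalories/day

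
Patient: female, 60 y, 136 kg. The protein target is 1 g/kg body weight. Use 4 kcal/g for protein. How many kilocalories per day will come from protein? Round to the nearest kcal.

Protein = 1 g/kg × 136 kg = 136 g/day.
Protein energy = 136 g × 4 kcal/g = 544 kcal/day.

544 kcal/day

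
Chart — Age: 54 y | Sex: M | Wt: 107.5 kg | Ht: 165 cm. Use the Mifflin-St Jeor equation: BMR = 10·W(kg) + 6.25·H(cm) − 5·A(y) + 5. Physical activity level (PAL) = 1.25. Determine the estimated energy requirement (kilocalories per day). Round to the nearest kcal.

2302 kilocalories per day

Mifflin-St Jeor (male): BMR = 10(107.5) + 6.25(165) − 5(54) + 5 = 1075 + 1031.25 − 270 + 5 = 1841.25 kcal/day.
TEE = BMR × activity factor = 1841.25 × 1.25 = 2301.5625 kcal/day.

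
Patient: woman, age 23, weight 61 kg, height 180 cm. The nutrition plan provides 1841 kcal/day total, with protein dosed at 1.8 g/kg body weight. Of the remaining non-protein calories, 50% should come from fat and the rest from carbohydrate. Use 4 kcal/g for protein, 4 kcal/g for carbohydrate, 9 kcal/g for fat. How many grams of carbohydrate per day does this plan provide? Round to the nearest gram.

175 g/day

Protein = 1.8 × 61 = 109.8 g → 109.8 × 4 = 439.2 kcal.
Non-protein calories = 1841 − 439.2 = 1401.8 kcal.
Fat: 50% × 1401.8 = 700.9 kcal; carbohydrate: 700.9 kcal.
Carbohydrate: 700.9 kcal ÷ 4 kcal/g = 175.225 g.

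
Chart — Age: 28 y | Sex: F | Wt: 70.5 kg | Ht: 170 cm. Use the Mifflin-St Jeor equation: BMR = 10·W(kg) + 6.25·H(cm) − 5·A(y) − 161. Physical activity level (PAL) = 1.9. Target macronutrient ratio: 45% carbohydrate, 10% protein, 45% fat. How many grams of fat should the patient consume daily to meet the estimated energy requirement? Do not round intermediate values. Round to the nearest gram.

139 g/day

Mifflin-St Jeor (female): BMR = 10(70.5) + 6.25(170) − 5(28) − 161 = 705 + 1062.5 − 140 − 161 = 1466.5 kcal/day.
TEE = 1466.5 × 1.9 = 2786.35 kcal/day.
Fat energy = 45% × 2786.35 = 1253.8575 kcal.
Fat = 1253.8575 ÷ 9 kcal/g = 139.3175 g.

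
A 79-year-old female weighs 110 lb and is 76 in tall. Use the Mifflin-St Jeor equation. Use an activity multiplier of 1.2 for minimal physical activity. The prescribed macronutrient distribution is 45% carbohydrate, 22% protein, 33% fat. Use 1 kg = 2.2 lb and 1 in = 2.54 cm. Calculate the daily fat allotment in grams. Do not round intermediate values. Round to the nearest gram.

51 g/day

Convert to metric: weight = 110 ÷ 2.2 = 50 kg; height = 76 × 2.54 = 193.04 cm.
Mifflin-St Jeor (female): BMR = 10(50) + 6.25(193.04) − 5(79) − 161 = 500 + 1206.5 − 395 − 161 = 1150.5 kcal/day.
TEE = 1150.5 × 1.2 = 1380.6 kcal/day.
Fat energy = 33% × 1380.6 = 455.598 kcal.
Fat = 455.598 ÷ 9 kcal/g = 50.622 g.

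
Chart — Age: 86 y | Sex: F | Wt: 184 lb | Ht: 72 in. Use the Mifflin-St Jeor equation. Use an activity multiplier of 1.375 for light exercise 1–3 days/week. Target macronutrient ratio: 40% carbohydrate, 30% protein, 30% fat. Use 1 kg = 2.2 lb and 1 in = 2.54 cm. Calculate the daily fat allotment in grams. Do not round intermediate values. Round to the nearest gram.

Convert to metric: weight = 184 ÷ 2.2 = 83.6364 kg; height = 72 × 2.54 = 182.88 cm.
Mifflin-St Jeor (female): BMR = 10(83.6364) + 6.25(182.88) − 5(86) − 161 = 836.3636 + 1143 − 430 − 161 = 1388.3636 kcal/day.
TEE = 1388.3636 × 1.375 = 1909 kcal/day.
Fat energy = 30% × 1909 = 572.7 kcal.
Fat = 572.7 ÷ 9 kcal/g = 63.6333 g.

64 g/day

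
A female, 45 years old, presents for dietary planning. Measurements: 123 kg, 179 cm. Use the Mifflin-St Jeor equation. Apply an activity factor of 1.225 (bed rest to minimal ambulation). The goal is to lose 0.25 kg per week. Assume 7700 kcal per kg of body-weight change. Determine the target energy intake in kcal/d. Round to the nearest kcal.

Mifflin-St Jeor (female): BMR = 10(123) + 6.25(179) − 5(45) − 161 = 1230 + 1118.75 − 225 − 161 = 1962.75 kcal/day.
TEE = 1962.75 × 1.225 = 2404.3688 kcal/day.
Required daily deficit = 0.25 × 7700 ÷ 7 = 275 kcal/day.
Target intake = 2404.3688 − 275 = 2129.3688 kcal/day.

2129 kcal/d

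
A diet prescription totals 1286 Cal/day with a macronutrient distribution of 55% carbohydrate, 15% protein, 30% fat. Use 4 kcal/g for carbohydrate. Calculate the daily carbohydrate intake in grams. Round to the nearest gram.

Carbohydrate energy = 55% × 1286 = 707.3 kcal.
At 4 kcal/g: 707.3 ÷ 4 = 176.825 g.

177 g/day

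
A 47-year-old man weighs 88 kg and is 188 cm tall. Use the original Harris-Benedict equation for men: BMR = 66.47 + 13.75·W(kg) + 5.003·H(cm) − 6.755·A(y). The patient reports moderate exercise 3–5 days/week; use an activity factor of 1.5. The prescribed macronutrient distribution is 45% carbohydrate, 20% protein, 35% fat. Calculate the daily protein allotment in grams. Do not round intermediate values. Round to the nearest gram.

142 g/day

Harris-Benedict: BMR = 66.47 + 13.75(88) + 5.003(188) − 6.755(47) = 1899.549 kcal/day.
TEE = 1899.549 × 1.5 = 2849.3235 kcal/day.
Protein energy = 20% × 2849.3235 = 569.8647 kcal.
Protein = 569.8647 ÷ 4 kcal/g = 142.4662 g.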